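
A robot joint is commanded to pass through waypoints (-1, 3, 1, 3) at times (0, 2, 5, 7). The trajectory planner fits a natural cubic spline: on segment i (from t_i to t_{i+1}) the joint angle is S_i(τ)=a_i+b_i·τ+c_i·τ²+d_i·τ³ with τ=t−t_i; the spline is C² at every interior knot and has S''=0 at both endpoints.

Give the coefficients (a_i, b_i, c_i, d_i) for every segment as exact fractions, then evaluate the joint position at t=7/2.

Δ: Δ0=2, Δ1=-2/3, Δ2=1
row 1: diag=10, rhs=-16; c'=3/10, d'=-8/5
row 2: denom=10−3·3/10=91/10; d'=(10−3·-8/5)/(91/10)=148/91
back: M2=148/91
back: M1=-8/5−3/10·148/91=-190/91
M: M0=0, M1=-190/91, M2=148/91, M3=0
seg 0: a=-1, c=M0/2=0, d=(M1−M0)/(6·2)=-95/546, b=Δ0−h0·(2M0+M1)/6=736/273
seg 1: a=3, c=M1/2=-95/91, d=(M2−M1)/(6·3)=13/63, b=Δ1−h1·(2M1+M2)/6=166/273
seg 2: a=1, c=M2/2=74/91, d=(M3−M2)/(6·2)=-37/273, b=Δ2−h2·(2M2+M3)/6=-23/273
t_q=7/2 → seg 1, τ=3/2; S=3+166/273·τ+-95/91·τ²+13/63·τ³=235/104

  seg 0: a=-1 b=736/273 c=0 d=-95/546
  seg 1: a=3 b=166/273 c=-95/91 d=13/63
  seg 2: a=1 b=-23/273 c=74/91 d=-37/273
S(7/2) = 235/104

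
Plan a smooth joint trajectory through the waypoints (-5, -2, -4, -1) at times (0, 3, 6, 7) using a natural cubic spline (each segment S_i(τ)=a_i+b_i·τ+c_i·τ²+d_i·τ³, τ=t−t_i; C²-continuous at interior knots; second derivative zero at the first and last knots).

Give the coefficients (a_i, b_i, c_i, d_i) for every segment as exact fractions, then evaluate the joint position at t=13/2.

Δ: Δ0=1, Δ1=-2/3, Δ2=3
row 1: diag=12, rhs=-10; c'=1/4, d'=-5/6
row 2: denom=8−3·1/4=29/4; d'=(22−3·-5/6)/(29/4)=98/29
back: M2=98/29
back: M1=-5/6−1/4·98/29=-146/87
M: M0=0, M1=-146/87, M2=98/29, M3=0
seg 0: a=-5, c=M0/2=0, d=(M1−M0)/(6·3)=-73/783, b=Δ0−h0·(2M0+M1)/6=160/87
seg 1: a=-2, c=M1/2=-73/87, d=(M2−M1)/(6·3)=220/783, b=Δ1−h1·(2M1+M2)/6=-59/87
seg 2: a=-4, c=M2/2=49/29, d=(M3−M2)/(6·1)=-49/87, b=Δ2−h2·(2M2+M3)/6=163/87
t_q=13/2 → seg 2, τ=1/2; S=-4+163/87·τ+49/29·τ²+-49/87·τ³=-629/232

  seg 0: a=-5 b=160/87 c=0 d=-73/783
  seg 1: a=-2 b=-59/87 c=-73/87 d=220/783
  seg 2: a=-4 b=163/87 c=49/29 d=-49/87
S(13/2) = -629/232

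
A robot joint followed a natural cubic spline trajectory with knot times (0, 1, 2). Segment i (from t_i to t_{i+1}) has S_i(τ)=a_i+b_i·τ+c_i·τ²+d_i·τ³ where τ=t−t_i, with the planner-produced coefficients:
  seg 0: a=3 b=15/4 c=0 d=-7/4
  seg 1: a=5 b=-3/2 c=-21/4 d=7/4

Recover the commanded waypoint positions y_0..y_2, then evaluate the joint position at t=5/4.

y_0=3 y_1=5 y_2=0
S(5/4) = 1107/256

y_0 = S_0(0) = a_0 = 3
y_1 = S_1(0) = a_1 = 5
y_2 = S_1(1) = 0
t_q=5/4 is in segment 1 (τ=1/4); S_1(τ)=1107/256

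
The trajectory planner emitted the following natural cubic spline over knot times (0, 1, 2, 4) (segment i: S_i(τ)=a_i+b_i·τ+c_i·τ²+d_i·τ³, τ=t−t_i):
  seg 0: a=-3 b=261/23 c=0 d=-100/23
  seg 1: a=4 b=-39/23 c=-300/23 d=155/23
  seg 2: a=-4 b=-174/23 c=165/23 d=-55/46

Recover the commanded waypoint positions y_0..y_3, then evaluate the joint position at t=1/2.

y_0=-3 y_1=4 y_2=-4 y_3=0
S(1/2) = 49/23

y_0 = S_0(0) = a_0 = -3
y_1 = S_1(0) = a_1 = 4
y_2 = S_2(0) = a_2 = -4
y_3 = S_2(2) = 0
t_q=1/2 is in segment 0 (τ=1/2); S_0(τ)=49/23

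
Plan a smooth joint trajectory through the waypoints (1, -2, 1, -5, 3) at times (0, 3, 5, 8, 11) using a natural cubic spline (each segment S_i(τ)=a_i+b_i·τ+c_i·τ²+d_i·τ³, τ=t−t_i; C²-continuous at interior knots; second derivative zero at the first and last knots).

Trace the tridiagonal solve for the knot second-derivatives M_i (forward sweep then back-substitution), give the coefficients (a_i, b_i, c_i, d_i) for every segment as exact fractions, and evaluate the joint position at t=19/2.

Δ: Δ0=-1, Δ1=3/2, Δ2=-2, Δ3=8/3
row 1: diag=10, rhs=15; c'=1/5, d'=3/2
row 2: denom=10−2·1/5=48/5; d'=(-21−2·3/2)/(48/5)=-5/2
row 3: denom=12−3·5/16=177/16; d'=(28−3·-5/2)/(177/16)=568/177
back: M3=568/177
back: M2=-5/2−5/16·568/177=-620/177
back: M1=3/2−1/5·-620/177=779/354
M: M0=0, M1=779/354, M2=-620/177, M3=568/177, M4=0
seg 0: a=1, c=M0/2=0, d=(M1−M0)/(6·3)=779/6372, b=Δ0−h0·(2M0+M1)/6=-1487/708
seg 1: a=-2, c=M1/2=779/708, d=(M2−M1)/(6·2)=-673/1416, b=Δ1−h1·(2M1+M2)/6=425/354
seg 2: a=1, c=M2/2=-310/177, d=(M3−M2)/(6·3)=22/59, b=Δ2−h2·(2M2+M3)/6=-6/59
seg 3: a=-5, c=M3/2=284/177, d=(M4−M3)/(6·3)=-284/1593, b=Δ3−h3·(2M3+M4)/6=-32/59
t_q=19/2 → seg 3, τ=3/2; S=-5+-32/59·τ+284/177·τ²+-284/1593·τ³=-331/118

  seg 0: a=1 b=-1487/708 c=0 d=779/6372
  seg 1: a=-2 b=425/354 c=779/708 d=-673/1416
  seg 2: a=1 b=-6/59 c=-310/177 d=22/59
  seg 3: a=-5 b=-32/59 c=284/177 d=-284/1593
S(19/2) = -331/118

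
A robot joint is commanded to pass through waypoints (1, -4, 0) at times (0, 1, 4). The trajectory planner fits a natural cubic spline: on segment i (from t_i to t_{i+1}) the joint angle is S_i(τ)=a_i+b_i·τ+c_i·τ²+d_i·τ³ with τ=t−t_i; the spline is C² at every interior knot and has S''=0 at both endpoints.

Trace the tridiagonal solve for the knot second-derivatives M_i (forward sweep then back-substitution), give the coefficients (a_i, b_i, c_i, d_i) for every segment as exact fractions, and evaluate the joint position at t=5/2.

  seg 0: a=1 b=-139/24 c=0 d=19/24
  seg 1: a=-4 b=-41/12 c=19/8 d=-19/72
S(5/2) = -299/64

Δ: Δ0=-5, Δ1=4/3
row 1: diag=8, rhs=38; c'=3/8, d'=19/4
back: M1=19/4
M: M0=0, M1=19/4, M2=0
seg 0: a=1, c=M0/2=0, d=(M1−M0)/(6·1)=19/24, b=Δ0−h0·(2M0+M1)/6=-139/24
seg 1: a=-4, c=M1/2=19/8, d=(M2−M1)/(6·3)=-19/72, b=Δ1−h1·(2M1+M2)/6=-41/12
t_q=5/2 → seg 1, τ=3/2; S=-4+-41/12·τ+19/8·τ²+-19/72·τ³=-299/64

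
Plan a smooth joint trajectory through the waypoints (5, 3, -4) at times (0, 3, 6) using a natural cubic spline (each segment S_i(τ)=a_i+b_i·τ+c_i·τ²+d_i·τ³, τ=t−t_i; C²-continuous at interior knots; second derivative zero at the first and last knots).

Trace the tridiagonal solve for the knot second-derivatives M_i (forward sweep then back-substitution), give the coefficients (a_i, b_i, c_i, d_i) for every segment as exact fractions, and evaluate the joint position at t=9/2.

  seg 0: a=5 b=-1/4 c=0 d=-5/108
  seg 1: a=3 b=-3/2 c=-5/12 d=5/108
S(9/2) = -1/32

Δ: Δ0=-2/3, Δ1=-7/3
row 1: diag=12, rhs=-10; c'=1/4, d'=-5/6
back: M1=-5/6
M: M0=0, M1=-5/6, M2=0
seg 0: a=5, c=M0/2=0, d=(M1−M0)/(6·3)=-5/108, b=Δ0−h0·(2M0+M1)/6=-1/4
seg 1: a=3, c=M1/2=-5/12, d=(M2−M1)/(6·3)=5/108, b=Δ1−h1·(2M1+M2)/6=-3/2
t_q=9/2 → seg 1, τ=3/2; S=3+-3/2·τ+-5/12·τ²+5/108·τ³=-1/32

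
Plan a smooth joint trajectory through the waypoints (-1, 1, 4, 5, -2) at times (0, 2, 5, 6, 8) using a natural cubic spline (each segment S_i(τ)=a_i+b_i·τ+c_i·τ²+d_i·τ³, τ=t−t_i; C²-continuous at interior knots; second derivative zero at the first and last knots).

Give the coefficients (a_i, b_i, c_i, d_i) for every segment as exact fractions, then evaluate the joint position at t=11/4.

Δ: Δ0=1, Δ1=1, Δ2=1, Δ3=-7/2
row 1: diag=10, rhs=0; c'=3/10, d'=0
row 2: denom=8−3·3/10=71/10; d'=(0−3·0)/(71/10)=0
row 3: denom=6−1·10/71=416/71; d'=(-27−1·0)/(416/71)=-1917/416
back: M3=-1917/416
back: M2=0−10/71·-1917/416=135/208
back: M1=0−3/10·135/208=-81/416
M: M0=0, M1=-81/416, M2=135/208, M3=-1917/416, M4=0
seg 0: a=-1, c=M0/2=0, d=(M1−M0)/(6·2)=-27/1664, b=Δ0−h0·(2M0+M1)/6=443/416
seg 1: a=1, c=M1/2=-81/832, d=(M2−M1)/(6·3)=3/64, b=Δ1−h1·(2M1+M2)/6=181/208
seg 2: a=4, c=M2/2=135/416, d=(M3−M2)/(6·1)=-729/832, b=Δ2−h2·(2M2+M3)/6=1291/832
seg 3: a=5, c=M3/2=-1917/832, d=(M4−M3)/(6·2)=639/1664, b=Δ3−h3·(2M3+M4)/6=-89/208
t_q=11/4 → seg 1, τ=3/4; S=1+181/208·τ+-81/832·τ²+3/64·τ³=86137/53248

  seg 0: a=-1 b=443/416 c=0 d=-27/1664
  seg 1: a=1 b=181/208 c=-81/832 d=3/64
  seg 2: a=4 b=1291/832 c=135/416 d=-729/832
  seg 3: a=5 b=-89/208 c=-1917/832 d=639/1664
S(11/4) = 86137/53248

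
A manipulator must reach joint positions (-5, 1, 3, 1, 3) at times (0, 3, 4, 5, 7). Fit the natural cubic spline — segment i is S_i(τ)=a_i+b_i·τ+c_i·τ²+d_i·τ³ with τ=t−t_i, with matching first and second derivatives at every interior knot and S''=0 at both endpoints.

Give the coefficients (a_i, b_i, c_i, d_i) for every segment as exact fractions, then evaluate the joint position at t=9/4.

Δ: Δ0=2, Δ1=2, Δ2=-2, Δ3=1
row 1: diag=8, rhs=0; c'=1/8, d'=0
row 2: denom=4−1·1/8=31/8; d'=(-24−1·0)/(31/8)=-192/31
row 3: denom=6−1·8/31=178/31; d'=(18−1·-192/31)/(178/31)=375/89
back: M3=375/89
back: M2=-192/31−8/31·375/89=-648/89
back: M1=0−1/8·-648/89=81/89
M: M0=0, M1=81/89, M2=-648/89, M3=375/89, M4=0
seg 0: a=-5, c=M0/2=0, d=(M1−M0)/(6·3)=9/178, b=Δ0−h0·(2M0+M1)/6=275/178
seg 1: a=1, c=M1/2=81/178, d=(M2−M1)/(6·1)=-243/178, b=Δ1−h1·(2M1+M2)/6=259/89
seg 2: a=3, c=M2/2=-324/89, d=(M3−M2)/(6·1)=341/178, b=Δ2−h2·(2M2+M3)/6=-49/178
seg 3: a=1, c=M3/2=375/178, d=(M4−M3)/(6·2)=-125/356, b=Δ3−h3·(2M3+M4)/6=-161/89
t_q=9/4 → seg 0, τ=9/4; S=-5+275/178·τ+0·τ²+9/178·τ³=-10799/11392

  seg 0: a=-5 b=275/178 c=0 d=9/178
  seg 1: a=1 b=259/89 c=81/178 d=-243/178
  seg 2: a=3 b=-49/178 c=-324/89 d=341/178
  seg 3: a=1 b=-161/89 c=375/178 d=-125/356
S(9/4) = -10799/11392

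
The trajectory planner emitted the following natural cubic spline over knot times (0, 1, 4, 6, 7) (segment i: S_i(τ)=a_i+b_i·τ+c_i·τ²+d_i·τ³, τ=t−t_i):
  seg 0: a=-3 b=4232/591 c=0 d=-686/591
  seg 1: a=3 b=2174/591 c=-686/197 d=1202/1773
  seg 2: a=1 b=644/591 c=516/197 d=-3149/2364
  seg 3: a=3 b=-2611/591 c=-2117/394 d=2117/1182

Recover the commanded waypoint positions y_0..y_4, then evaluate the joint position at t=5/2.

y_0=-3 y_1=3 y_2=1 y_3=3 y_4=-5
S(5/2) = 2341/788

y_0 = S_0(0) = a_0 = -3
y_1 = S_1(0) = a_1 = 3
y_2 = S_2(0) = a_2 = 1
y_3 = S_3(0) = a_3 = 3
y_4 = S_3(1) = -5
t_q=5/2 is in segment 1 (τ=3/2); S_1(τ)=2341/788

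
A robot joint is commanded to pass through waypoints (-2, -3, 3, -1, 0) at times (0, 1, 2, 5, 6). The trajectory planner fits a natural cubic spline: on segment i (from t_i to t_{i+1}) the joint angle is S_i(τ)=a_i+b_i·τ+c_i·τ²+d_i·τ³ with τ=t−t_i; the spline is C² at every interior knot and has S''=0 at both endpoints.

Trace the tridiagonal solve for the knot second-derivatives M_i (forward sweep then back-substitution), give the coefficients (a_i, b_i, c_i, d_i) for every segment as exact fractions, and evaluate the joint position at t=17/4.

  seg 0: a=-2 b=-497/159 c=0 d=338/159
  seg 1: a=-3 b=517/159 c=338/53 d=-577/159
  seg 2: a=3 b=814/159 c=-239/53 d=125/159
  seg 3: a=-1 b=-113/159 c=136/53 d=-136/159
S(17/4) = 2187/3392

Δ: Δ0=-1, Δ1=6, Δ2=-4/3, Δ3=1
row 1: diag=4, rhs=42; c'=1/4, d'=21/2
row 2: denom=8−1·1/4=31/4; d'=(-44−1·21/2)/(31/4)=-218/31
row 3: denom=8−3·12/31=212/31; d'=(14−3·-218/31)/(212/31)=272/53
back: M3=272/53
back: M2=-218/31−12/31·272/53=-478/53
back: M1=21/2−1/4·-478/53=676/53
M: M0=0, M1=676/53, M2=-478/53, M3=272/53, M4=0
seg 0: a=-2, c=M0/2=0, d=(M1−M0)/(6·1)=338/159, b=Δ0−h0·(2M0+M1)/6=-497/159
seg 1: a=-3, c=M1/2=338/53, d=(M2−M1)/(6·1)=-577/159, b=Δ1−h1·(2M1+M2)/6=517/159
seg 2: a=3, c=M2/2=-239/53, d=(M3−M2)/(6·3)=125/159, b=Δ2−h2·(2M2+M3)/6=814/159
seg 3: a=-1, c=M3/2=136/53, d=(M4−M3)/(6·1)=-136/159, b=Δ3−h3·(2M3+M4)/6=-113/159
t_q=17/4 → seg 2, τ=9/4; S=3+814/159·τ+-239/53·τ²+125/159·τ³=2187/3392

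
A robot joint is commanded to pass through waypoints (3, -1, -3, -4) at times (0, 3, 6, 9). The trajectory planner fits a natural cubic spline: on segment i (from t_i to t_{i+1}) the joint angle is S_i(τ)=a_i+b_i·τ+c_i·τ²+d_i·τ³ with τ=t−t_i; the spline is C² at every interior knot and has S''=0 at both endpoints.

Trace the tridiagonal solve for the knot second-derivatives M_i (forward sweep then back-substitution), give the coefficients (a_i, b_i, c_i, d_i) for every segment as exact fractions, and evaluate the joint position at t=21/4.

Δ: Δ0=-4/3, Δ1=-2/3, Δ2=-1/3
row 1: diag=12, rhs=4; c'=1/4, d'=1/3
row 2: denom=12−3·1/4=45/4; d'=(2−3·1/3)/(45/4)=4/45
back: M2=4/45
back: M1=1/3−1/4·4/45=14/45
M: M0=0, M1=14/45, M2=4/45, M3=0
seg 0: a=3, c=M0/2=0, d=(M1−M0)/(6·3)=7/405, b=Δ0−h0·(2M0+M1)/6=-67/45
seg 1: a=-1, c=M1/2=7/45, d=(M2−M1)/(6·3)=-1/81, b=Δ1−h1·(2M1+M2)/6=-46/45
seg 2: a=-3, c=M2/2=2/45, d=(M3−M2)/(6·3)=-2/405, b=Δ2−h2·(2M2+M3)/6=-19/45
t_q=21/4 → seg 1, τ=9/4; S=-1+-46/45·τ+7/45·τ²+-1/81·τ³=-849/320

  seg 0: a=3 b=-67/45 c=0 d=7/405
  seg 1: a=-1 b=-46/45 c=7/45 d=-1/81
  seg 2: a=-3 b=-19/45 c=2/45 d=-2/405
S(21/4) = -849/320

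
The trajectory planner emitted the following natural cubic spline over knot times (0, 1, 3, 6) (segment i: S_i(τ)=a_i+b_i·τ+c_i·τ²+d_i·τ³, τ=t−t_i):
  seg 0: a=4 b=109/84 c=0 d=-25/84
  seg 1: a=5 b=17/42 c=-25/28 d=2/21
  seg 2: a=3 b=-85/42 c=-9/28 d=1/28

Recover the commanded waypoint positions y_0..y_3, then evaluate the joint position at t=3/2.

y_0 = S_0(0) = a_0 = 4
y_1 = S_1(0) = a_1 = 5
y_2 = S_2(0) = a_2 = 3
y_3 = S_2(3) = -5
t_q=3/2 is in segment 1 (τ=1/2); S_1(τ)=559/112

y_0=4 y_1=5 y_2=3 y_3=-5
S(3/2) = 559/112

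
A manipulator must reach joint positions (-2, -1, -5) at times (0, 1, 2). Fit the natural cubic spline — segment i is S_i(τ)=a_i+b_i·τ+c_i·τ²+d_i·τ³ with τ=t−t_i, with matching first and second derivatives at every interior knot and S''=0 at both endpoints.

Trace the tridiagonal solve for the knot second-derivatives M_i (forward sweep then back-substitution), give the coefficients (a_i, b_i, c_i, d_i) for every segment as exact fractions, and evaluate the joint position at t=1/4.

  seg 0: a=-2 b=9/4 c=0 d=-5/4
  seg 1: a=-1 b=-3/2 c=-15/4 d=5/4
S(1/4) = -373/256

Δ: Δ0=1, Δ1=-4
row 1: diag=4, rhs=-30; c'=1/4, d'=-15/2
back: M1=-15/2
M: M0=0, M1=-15/2, M2=0
seg 0: a=-2, c=M0/2=0, d=(M1−M0)/(6·1)=-5/4, b=Δ0−h0·(2M0+M1)/6=9/4
seg 1: a=-1, c=M1/2=-15/4, d=(M2−M1)/(6·1)=5/4, b=Δ1−h1·(2M1+M2)/6=-3/2
t_q=1/4 → seg 0, τ=1/4; S=-2+9/4·τ+0·τ²+-5/4·τ³=-373/256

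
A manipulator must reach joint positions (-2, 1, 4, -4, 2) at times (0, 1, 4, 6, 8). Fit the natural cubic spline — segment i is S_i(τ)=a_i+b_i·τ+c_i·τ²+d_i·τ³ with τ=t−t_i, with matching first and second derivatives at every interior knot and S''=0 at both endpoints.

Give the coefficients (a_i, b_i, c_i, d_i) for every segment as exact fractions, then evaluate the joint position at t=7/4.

Δ: Δ0=3, Δ1=1, Δ2=-4, Δ3=3
row 1: diag=8, rhs=-12; c'=3/8, d'=-3/2
row 2: denom=10−3·3/8=71/8; d'=(-30−3·-3/2)/(71/8)=-204/71
row 3: denom=8−2·16/71=536/71; d'=(42−2·-204/71)/(536/71)=1695/268
back: M3=1695/268
back: M2=-204/71−16/71·1695/268=-288/67
back: M1=-3/2−3/8·-288/67=15/134
M: M0=0, M1=15/134, M2=-288/67, M3=1695/268, M4=0
seg 0: a=-2, c=M0/2=0, d=(M1−M0)/(6·1)=5/268, b=Δ0−h0·(2M0+M1)/6=799/268
seg 1: a=1, c=M1/2=15/268, d=(M2−M1)/(6·3)=-197/804, b=Δ1−h1·(2M1+M2)/6=407/134
seg 2: a=4, c=M2/2=-144/67, d=(M3−M2)/(6·2)=949/1072, b=Δ2−h2·(2M2+M3)/6=-869/268
seg 3: a=-4, c=M3/2=1695/536, d=(M4−M3)/(6·2)=-565/1072, b=Δ3−h3·(2M3+M4)/6=-163/134
t_q=7/4 → seg 1, τ=3/4; S=1+407/134·τ+15/268·τ²+-197/804·τ³=54991/17152

  seg 0: a=-2 b=799/268 c=0 d=5/268
  seg 1: a=1 b=407/134 c=15/268 d=-197/804
  seg 2: a=4 b=-869/268 c=-144/67 d=949/1072
  seg 3: a=-4 b=-163/134 c=1695/536 d=-565/1072
S(7/4) = 54991/17152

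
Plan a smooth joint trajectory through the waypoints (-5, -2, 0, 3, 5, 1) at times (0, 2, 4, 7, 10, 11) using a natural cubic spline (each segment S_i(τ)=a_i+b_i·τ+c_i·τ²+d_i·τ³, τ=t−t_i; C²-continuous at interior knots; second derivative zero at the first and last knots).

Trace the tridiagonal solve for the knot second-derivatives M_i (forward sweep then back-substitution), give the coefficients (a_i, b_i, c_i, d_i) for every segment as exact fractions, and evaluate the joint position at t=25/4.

Δ: Δ0=3/2, Δ1=1, Δ2=1, Δ3=2/3, Δ4=-4
row 1: diag=8, rhs=-3; c'=1/4, d'=-3/8
row 2: denom=10−2·1/4=19/2; d'=(0−2·-3/8)/(19/2)=3/38
row 3: denom=12−3·6/19=210/19; d'=(-2−3·3/38)/(210/19)=-17/84
row 4: denom=8−3·19/70=503/70; d'=(-28−3·-17/84)/(503/70)=-3835/1006
back: M4=-3835/1006
back: M3=-17/84−19/70·-3835/1006=1256/1509
back: M2=3/38−6/19·1256/1509=-185/1006
back: M1=-3/8−1/4·-185/1006=-331/1006
M: M0=0, M1=-331/1006, M2=-185/1006, M3=1256/1509, M4=-3835/1006, M5=0
seg 0: a=-5, c=M0/2=0, d=(M1−M0)/(6·2)=-331/12072, b=Δ0−h0·(2M0+M1)/6=2429/1509
seg 1: a=-2, c=M1/2=-331/2012, d=(M2−M1)/(6·2)=73/6036, b=Δ1−h1·(2M1+M2)/6=3865/3018
seg 2: a=0, c=M2/2=-185/2012, d=(M3−M2)/(6·3)=3067/54324, b=Δ2−h2·(2M2+M3)/6=2317/3018
seg 3: a=3, c=M3/2=628/1509, d=(M4−M3)/(6·3)=-14017/54324, b=Δ3−h3·(2M3+M4)/6=10505/6036
seg 4: a=5, c=M4/2=-3835/2012, d=(M5−M4)/(6·1)=3835/6036, b=Δ4−h4·(2M4+M5)/6=-8237/3018
t_q=25/4 → seg 2, τ=9/4; S=0+2317/3018·τ+-185/2012·τ²+3067/54324·τ³=245301/128768

  seg 0: a=-5 b=2429/1509 c=0 d=-331/12072
  seg 1: a=-2 b=3865/3018 c=-331/2012 d=73/6036
  seg 2: a=0 b=2317/3018 c=-185/2012 d=3067/54324
  seg 3: a=3 b=10505/6036 c=628/1509 d=-14017/54324
  seg 4: a=5 b=-8237/3018 c=-3835/2012 d=3835/6036
S(25/4) = 245301/128768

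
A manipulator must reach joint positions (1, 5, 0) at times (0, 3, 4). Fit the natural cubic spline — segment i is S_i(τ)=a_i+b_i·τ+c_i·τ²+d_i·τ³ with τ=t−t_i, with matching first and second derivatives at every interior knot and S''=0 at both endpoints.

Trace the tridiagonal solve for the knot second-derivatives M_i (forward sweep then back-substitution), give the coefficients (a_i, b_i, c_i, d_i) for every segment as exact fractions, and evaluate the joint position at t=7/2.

  seg 0: a=1 b=89/24 c=0 d=-19/72
  seg 1: a=5 b=-41/12 c=-19/8 d=19/24
S(7/2) = 179/64

Δ: Δ0=4/3, Δ1=-5
row 1: diag=8, rhs=-38; c'=1/8, d'=-19/4
back: M1=-19/4
M: M0=0, M1=-19/4, M2=0
seg 0: a=1, c=M0/2=0, d=(M1−M0)/(6·3)=-19/72, b=Δ0−h0·(2M0+M1)/6=89/24
seg 1: a=5, c=M1/2=-19/8, d=(M2−M1)/(6·1)=19/24, b=Δ1−h1·(2M1+M2)/6=-41/12
t_q=7/2 → seg 1, τ=1/2; S=5+-41/12·τ+-19/8·τ²+19/24·τ³=179/64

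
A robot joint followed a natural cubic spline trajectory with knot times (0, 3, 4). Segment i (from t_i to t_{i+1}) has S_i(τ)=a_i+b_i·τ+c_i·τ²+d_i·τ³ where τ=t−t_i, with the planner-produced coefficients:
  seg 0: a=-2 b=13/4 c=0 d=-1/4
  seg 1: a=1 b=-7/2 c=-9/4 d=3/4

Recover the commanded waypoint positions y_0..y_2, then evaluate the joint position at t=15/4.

y_0=-2 y_1=1 y_2=-4
S(15/4) = -659/256

y_0 = S_0(0) = a_0 = -2
y_1 = S_1(0) = a_1 = 1
y_2 = S_1(1) = -4
t_q=15/4 is in segment 1 (τ=3/4); S_1(τ)=-659/256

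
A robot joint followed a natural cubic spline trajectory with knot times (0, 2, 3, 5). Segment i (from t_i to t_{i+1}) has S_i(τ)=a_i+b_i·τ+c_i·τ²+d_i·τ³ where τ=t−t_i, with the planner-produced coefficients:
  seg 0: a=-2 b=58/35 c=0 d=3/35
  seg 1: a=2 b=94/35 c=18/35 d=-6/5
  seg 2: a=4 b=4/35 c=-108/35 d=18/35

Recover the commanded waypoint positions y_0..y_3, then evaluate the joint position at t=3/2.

y_0 = S_0(0) = a_0 = -2
y_1 = S_1(0) = a_1 = 2
y_2 = S_2(0) = a_2 = 4
y_3 = S_2(2) = -4
t_q=3/2 is in segment 0 (τ=3/2); S_0(τ)=31/40

y_0=-2 y_1=2 y_2=4 y_3=-4
S(3/2) = 31/40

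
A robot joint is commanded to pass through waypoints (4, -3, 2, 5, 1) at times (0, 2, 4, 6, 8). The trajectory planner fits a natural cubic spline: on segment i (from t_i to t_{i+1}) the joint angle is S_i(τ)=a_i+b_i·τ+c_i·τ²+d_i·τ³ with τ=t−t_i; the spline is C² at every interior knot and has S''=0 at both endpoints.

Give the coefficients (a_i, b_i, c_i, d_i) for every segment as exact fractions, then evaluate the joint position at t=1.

  seg 0: a=4 b=-573/112 c=0 d=181/448
  seg 1: a=-3 b=-15/56 c=543/224 d=-233/448
  seg 2: a=2 b=51/16 c=-39/56 d=-33/448
  seg 3: a=5 b=-27/56 c=-255/224 d=85/448
S(1) = -319/448

Δ: Δ0=-7/2, Δ1=5/2, Δ2=3/2, Δ3=-2
row 1: diag=8, rhs=36; c'=1/4, d'=9/2
row 2: denom=8−2·1/4=15/2; d'=(-6−2·9/2)/(15/2)=-2
row 3: denom=8−2·4/15=112/15; d'=(-21−2·-2)/(112/15)=-255/112
back: M3=-255/112
back: M2=-2−4/15·-255/112=-39/28
back: M1=9/2−1/4·-39/28=543/112
M: M0=0, M1=543/112, M2=-39/28, M3=-255/112, M4=0
seg 0: a=4, c=M0/2=0, d=(M1−M0)/(6·2)=181/448, b=Δ0−h0·(2M0+M1)/6=-573/112
seg 1: a=-3, c=M1/2=543/224, d=(M2−M1)/(6·2)=-233/448, b=Δ1−h1·(2M1+M2)/6=-15/56
seg 2: a=2, c=M2/2=-39/56, d=(M3−M2)/(6·2)=-33/448, b=Δ2−h2·(2M2+M3)/6=51/16
seg 3: a=5, c=M3/2=-255/224, d=(M4−M3)/(6·2)=85/448, b=Δ3−h3·(2M3+M4)/6=-27/56
t_q=1 → seg 0, τ=1; S=4+-573/112·τ+0·τ²+181/448·τ³=-319/448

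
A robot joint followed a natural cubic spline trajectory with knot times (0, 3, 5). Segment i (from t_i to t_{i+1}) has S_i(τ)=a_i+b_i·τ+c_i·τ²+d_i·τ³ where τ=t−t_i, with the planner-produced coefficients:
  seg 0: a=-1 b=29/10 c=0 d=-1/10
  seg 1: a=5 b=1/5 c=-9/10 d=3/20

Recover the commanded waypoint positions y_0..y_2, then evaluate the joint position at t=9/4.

y_0 = S_0(0) = a_0 = -1
y_1 = S_1(0) = a_1 = 5
y_2 = S_1(2) = 3
t_q=9/4 is in segment 0 (τ=9/4); S_0(τ)=2807/640

y_0=-1 y_1=5 y_2=3
S(9/4) = 2807/640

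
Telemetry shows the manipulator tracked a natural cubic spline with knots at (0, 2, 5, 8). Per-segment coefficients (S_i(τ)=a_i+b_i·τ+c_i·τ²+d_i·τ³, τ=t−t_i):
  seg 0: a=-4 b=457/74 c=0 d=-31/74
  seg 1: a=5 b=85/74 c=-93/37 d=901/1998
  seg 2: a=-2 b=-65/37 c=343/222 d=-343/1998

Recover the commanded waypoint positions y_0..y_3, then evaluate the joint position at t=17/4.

y_0 = S_0(0) = a_0 = -4
y_1 = S_1(0) = a_1 = 5
y_2 = S_2(0) = a_2 = -2
y_3 = S_2(3) = 2
t_q=17/4 is in segment 1 (τ=9/4); S_1(τ)=-17/4736

y_0=-4 y_1=5 y_2=-2 y_3=2
S(17/4) = -17/4736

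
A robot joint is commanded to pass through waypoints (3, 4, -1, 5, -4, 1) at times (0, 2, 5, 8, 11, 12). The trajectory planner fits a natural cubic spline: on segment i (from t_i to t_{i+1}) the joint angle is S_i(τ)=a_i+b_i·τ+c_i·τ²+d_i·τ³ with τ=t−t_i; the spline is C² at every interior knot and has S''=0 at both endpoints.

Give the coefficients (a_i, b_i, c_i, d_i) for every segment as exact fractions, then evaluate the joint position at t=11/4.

Δ: Δ0=1/2, Δ1=-5/3, Δ2=2, Δ3=-3, Δ4=5
row 1: diag=10, rhs=-13; c'=3/10, d'=-13/10
row 2: denom=12−3·3/10=111/10; d'=(22−3·-13/10)/(111/10)=7/3
row 3: denom=12−3·10/37=414/37; d'=(-30−3·7/3)/(414/37)=-1369/414
row 4: denom=8−3·37/138=331/46; d'=(48−3·-1369/414)/(331/46)=7993/993
back: M4=7993/993
back: M3=-1369/414−37/138·7993/993=-16280/2979
back: M2=7/3−10/37·-16280/2979=11351/2979
back: M1=-13/10−3/10·11351/2979=-2426/993
M: M0=0, M1=-2426/993, M2=11351/2979, M3=-16280/2979, M4=7993/993, M5=0
seg 0: a=3, c=M0/2=0, d=(M1−M0)/(6·2)=-1213/5958, b=Δ0−h0·(2M0+M1)/6=7831/5958
seg 1: a=4, c=M1/2=-1213/993, d=(M2−M1)/(6·3)=18629/53622, b=Δ1−h1·(2M1+M2)/6=-6725/5958
seg 2: a=-1, c=M2/2=11351/5958, d=(M3−M2)/(6·3)=-27631/53622, b=Δ2−h2·(2M2+M3)/6=2747/2979
seg 3: a=5, c=M3/2=-8140/2979, d=(M4−M3)/(6·3)=40259/53622, b=Δ3−h3·(2M3+M4)/6=-9293/5958
seg 4: a=-4, c=M4/2=7993/1986, d=(M5−M4)/(6·1)=-7993/5958, b=Δ4−h4·(2M4+M5)/6=6902/2979
t_q=11/4 → seg 1, τ=3/4; S=4+-6725/5958·τ+-1213/993·τ²+18629/53622·τ³=110703/42368

  seg 0: a=3 b=7831/5958 c=0 d=-1213/5958
  seg 1: a=4 b=-6725/5958 c=-1213/993 d=18629/53622
  seg 2: a=-1 b=2747/2979 c=11351/5958 d=-27631/53622
  seg 3: a=5 b=-9293/5958 c=-8140/2979 d=40259/53622
  seg 4: a=-4 b=6902/2979 c=7993/1986 d=-7993/5958
S(11/4) = 110703/42368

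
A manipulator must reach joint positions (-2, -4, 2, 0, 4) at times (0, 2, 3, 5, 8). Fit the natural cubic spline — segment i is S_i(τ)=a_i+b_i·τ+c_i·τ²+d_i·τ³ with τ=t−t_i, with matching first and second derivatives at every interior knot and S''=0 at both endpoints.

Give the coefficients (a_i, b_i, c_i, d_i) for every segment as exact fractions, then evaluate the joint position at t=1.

Δ: Δ0=-1, Δ1=6, Δ2=-1, Δ3=4/3
row 1: diag=6, rhs=42; c'=1/6, d'=7
row 2: denom=6−1·1/6=35/6; d'=(-42−1·7)/(35/6)=-42/5
row 3: denom=10−2·12/35=326/35; d'=(14−2·-42/5)/(326/35)=539/163
back: M3=539/163
back: M2=-42/5−12/35·539/163=-1554/163
back: M1=7−1/6·-1554/163=1400/163
M: M0=0, M1=1400/163, M2=-1554/163, M3=539/163, M4=0
seg 0: a=-2, c=M0/2=0, d=(M1−M0)/(6·2)=350/489, b=Δ0−h0·(2M0+M1)/6=-1889/489
seg 1: a=-4, c=M1/2=700/163, d=(M2−M1)/(6·1)=-1477/489, b=Δ1−h1·(2M1+M2)/6=2311/489
seg 2: a=2, c=M2/2=-777/163, d=(M3−M2)/(6·2)=2093/1956, b=Δ2−h2·(2M2+M3)/6=2080/489
seg 3: a=0, c=M3/2=539/326, d=(M4−M3)/(6·3)=-539/2934, b=Δ3−h3·(2M3+M4)/6=-965/489
t_q=1 → seg 0, τ=1; S=-2+-1889/489·τ+0·τ²+350/489·τ³=-839/163

  seg 0: a=-2 b=-1889/489 c=0 d=350/489
  seg 1: a=-4 b=2311/489 c=700/163 d=-1477/489
  seg 2: a=2 b=2080/489 c=-777/163 d=2093/1956
  seg 3: a=0 b=-965/489 c=539/326 d=-539/2934
S(1) = -839/163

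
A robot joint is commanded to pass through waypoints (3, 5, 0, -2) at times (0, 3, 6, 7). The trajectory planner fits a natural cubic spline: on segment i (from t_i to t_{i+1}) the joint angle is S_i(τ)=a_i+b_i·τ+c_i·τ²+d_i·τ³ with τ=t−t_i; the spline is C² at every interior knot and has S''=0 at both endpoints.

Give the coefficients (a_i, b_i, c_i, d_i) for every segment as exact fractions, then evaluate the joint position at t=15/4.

  seg 0: a=3 b=37/29 c=0 d=-53/783
  seg 1: a=5 b=-16/29 c=-53/87 d=62/783
  seg 2: a=0 b=-60/29 c=3/29 d=-1/29
S(15/4) = 3969/928

Δ: Δ0=2/3, Δ1=-5/3, Δ2=-2
row 1: diag=12, rhs=-14; c'=1/4, d'=-7/6
row 2: denom=8−3·1/4=29/4; d'=(-2−3·-7/6)/(29/4)=6/29
back: M2=6/29
back: M1=-7/6−1/4·6/29=-106/87
M: M0=0, M1=-106/87, M2=6/29, M3=0
seg 0: a=3, c=M0/2=0, d=(M1−M0)/(6·3)=-53/783, b=Δ0−h0·(2M0+M1)/6=37/29
seg 1: a=5, c=M1/2=-53/87, d=(M2−M1)/(6·3)=62/783, b=Δ1−h1·(2M1+M2)/6=-16/29
seg 2: a=0, c=M2/2=3/29, d=(M3−M2)/(6·1)=-1/29, b=Δ2−h2·(2M2+M3)/6=-60/29
t_q=15/4 → seg 1, τ=3/4; S=5+-16/29·τ+-53/87·τ²+62/783·τ³=3969/928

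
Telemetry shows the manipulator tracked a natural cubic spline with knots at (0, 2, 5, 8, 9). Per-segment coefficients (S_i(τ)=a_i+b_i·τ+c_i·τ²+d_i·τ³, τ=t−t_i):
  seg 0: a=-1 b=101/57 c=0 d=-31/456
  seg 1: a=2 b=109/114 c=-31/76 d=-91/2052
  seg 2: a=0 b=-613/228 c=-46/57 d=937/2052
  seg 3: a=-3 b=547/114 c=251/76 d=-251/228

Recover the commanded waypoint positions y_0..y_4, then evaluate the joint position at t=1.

y_0 = S_0(0) = a_0 = -1
y_1 = S_1(0) = a_1 = 2
y_2 = S_2(0) = a_2 = 0
y_3 = S_3(0) = a_3 = -3
y_4 = S_3(1) = 4
t_q=1 is in segment 0 (τ=1); S_0(τ)=107/152

y_0=-1 y_1=2 y_2=0 y_3=-3 y_4=4
S(1) = 107/152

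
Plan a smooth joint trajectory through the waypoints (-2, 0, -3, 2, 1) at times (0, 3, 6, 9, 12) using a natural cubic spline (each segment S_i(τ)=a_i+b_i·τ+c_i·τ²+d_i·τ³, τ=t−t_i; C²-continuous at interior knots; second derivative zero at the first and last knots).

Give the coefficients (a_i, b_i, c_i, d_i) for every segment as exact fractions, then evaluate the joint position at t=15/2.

  seg 0: a=-2 b=75/56 c=0 d=-113/1512
  seg 1: a=0 b=-19/28 c=-113/168 d=95/504
  seg 2: a=-3 b=3/8 c=43/42 d=-299/1512
  seg 3: a=2 b=33/28 c=-127/168 d=127/1512
S(15/2) = -359/448

Δ: Δ0=2/3, Δ1=-1, Δ2=5/3, Δ3=-1/3
row 1: diag=12, rhs=-10; c'=1/4, d'=-5/6
row 2: denom=12−3·1/4=45/4; d'=(16−3·-5/6)/(45/4)=74/45
row 3: denom=12−3·4/15=56/5; d'=(-12−3·74/45)/(56/5)=-127/84
back: M3=-127/84
back: M2=74/45−4/15·-127/84=43/21
back: M1=-5/6−1/4·43/21=-113/84
M: M0=0, M1=-113/84, M2=43/21, M3=-127/84, M4=0
seg 0: a=-2, c=M0/2=0, d=(M1−M0)/(6·3)=-113/1512, b=Δ0−h0·(2M0+M1)/6=75/56
seg 1: a=0, c=M1/2=-113/168, d=(M2−M1)/(6·3)=95/504, b=Δ1−h1·(2M1+M2)/6=-19/28
seg 2: a=-3, c=M2/2=43/42, d=(M3−M2)/(6·3)=-299/1512, b=Δ2−h2·(2M2+M3)/6=3/8
seg 3: a=2, c=M3/2=-127/168, d=(M4−M3)/(6·3)=127/1512, b=Δ3−h3·(2M3+M4)/6=33/28
t_q=15/2 → seg 2, τ=3/2; S=-3+3/8·τ+43/42·τ²+-299/1512·τ³=-359/448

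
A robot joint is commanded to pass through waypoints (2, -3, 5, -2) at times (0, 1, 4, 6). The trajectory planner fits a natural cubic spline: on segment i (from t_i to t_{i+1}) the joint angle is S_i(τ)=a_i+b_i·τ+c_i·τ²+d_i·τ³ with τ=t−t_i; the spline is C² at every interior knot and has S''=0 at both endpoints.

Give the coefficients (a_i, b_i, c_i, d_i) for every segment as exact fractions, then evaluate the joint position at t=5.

  seg 0: a=2 b=-2701/426 c=0 d=571/426
  seg 1: a=-3 b=-494/213 c=571/142 d=-335/426
  seg 2: a=5 b=245/426 c=-217/71 d=217/426
S(5) = 215/71

Δ: Δ0=-5, Δ1=8/3, Δ2=-7/2
row 1: diag=8, rhs=46; c'=3/8, d'=23/4
row 2: denom=10−3·3/8=71/8; d'=(-37−3·23/4)/(71/8)=-434/71
back: M2=-434/71
back: M1=23/4−3/8·-434/71=571/71
M: M0=0, M1=571/71, M2=-434/71, M3=0
seg 0: a=2, c=M0/2=0, d=(M1−M0)/(6·1)=571/426, b=Δ0−h0·(2M0+M1)/6=-2701/426
seg 1: a=-3, c=M1/2=571/142, d=(M2−M1)/(6·3)=-335/426, b=Δ1−h1·(2M1+M2)/6=-494/213
seg 2: a=5, c=M2/2=-217/71, d=(M3−M2)/(6·2)=217/426, b=Δ2−h2·(2M2+M3)/6=245/426
t_q=5 → seg 2, τ=1; S=5+245/426·τ+-217/71·τ²+217/426·τ³=215/71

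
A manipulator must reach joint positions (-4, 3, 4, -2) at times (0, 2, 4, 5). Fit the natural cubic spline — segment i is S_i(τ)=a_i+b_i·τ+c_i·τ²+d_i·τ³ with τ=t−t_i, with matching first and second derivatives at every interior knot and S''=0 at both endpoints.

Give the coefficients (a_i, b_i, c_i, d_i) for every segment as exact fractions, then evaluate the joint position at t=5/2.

  seg 0: a=-4 b=41/11 c=0 d=-5/88
  seg 1: a=3 b=67/22 c=-15/44 d=-41/88
  seg 2: a=4 b=-43/11 c=-69/22 d=23/22
S(5/2) = 3083/704

Δ: Δ0=7/2, Δ1=1/2, Δ2=-6
row 1: diag=8, rhs=-18; c'=1/4, d'=-9/4
row 2: denom=6−2·1/4=11/2; d'=(-39−2·-9/4)/(11/2)=-69/11
back: M2=-69/11
back: M1=-9/4−1/4·-69/11=-15/22
M: M0=0, M1=-15/22, M2=-69/11, M3=0
seg 0: a=-4, c=M0/2=0, d=(M1−M0)/(6·2)=-5/88, b=Δ0−h0·(2M0+M1)/6=41/11
seg 1: a=3, c=M1/2=-15/44, d=(M2−M1)/(6·2)=-41/88, b=Δ1−h1·(2M1+M2)/6=67/22
seg 2: a=4, c=M2/2=-69/22, d=(M3−M2)/(6·1)=23/22, b=Δ2−h2·(2M2+M3)/6=-43/11
t_q=5/2 → seg 1, τ=1/2; S=3+67/22·τ+-15/44·τ²+-41/88·τ³=3083/704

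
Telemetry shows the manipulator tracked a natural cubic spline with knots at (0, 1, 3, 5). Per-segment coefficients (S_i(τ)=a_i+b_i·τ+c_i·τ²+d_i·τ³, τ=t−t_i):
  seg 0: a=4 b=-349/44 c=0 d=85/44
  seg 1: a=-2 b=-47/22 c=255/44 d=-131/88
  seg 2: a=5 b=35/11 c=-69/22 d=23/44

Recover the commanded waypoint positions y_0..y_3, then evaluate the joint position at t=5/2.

y_0=4 y_1=-2 y_2=5 y_3=3
S(5/2) = 1979/704

y_0 = S_0(0) = a_0 = 4
y_1 = S_1(0) = a_1 = -2
y_2 = S_2(0) = a_2 = 5
y_3 = S_2(2) = 3
t_q=5/2 is in segment 1 (τ=3/2); S_1(τ)=1979/704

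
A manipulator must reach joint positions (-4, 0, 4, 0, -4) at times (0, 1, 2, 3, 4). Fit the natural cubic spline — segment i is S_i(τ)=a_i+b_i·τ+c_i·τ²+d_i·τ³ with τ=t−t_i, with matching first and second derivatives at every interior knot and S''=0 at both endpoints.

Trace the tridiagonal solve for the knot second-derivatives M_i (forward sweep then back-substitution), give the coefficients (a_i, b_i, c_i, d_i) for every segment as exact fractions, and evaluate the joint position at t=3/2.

Δ: Δ0=4, Δ1=4, Δ2=-4, Δ3=-4
row 1: diag=4, rhs=0; c'=1/4, d'=0
row 2: denom=4−1·1/4=15/4; d'=(-48−1·0)/(15/4)=-64/5
row 3: denom=4−1·4/15=56/15; d'=(0−1·-64/5)/(56/15)=24/7
back: M3=24/7
back: M2=-64/5−4/15·24/7=-96/7
back: M1=0−1/4·-96/7=24/7
M: M0=0, M1=24/7, M2=-96/7, M3=24/7, M4=0
seg 0: a=-4, c=M0/2=0, d=(M1−M0)/(6·1)=4/7, b=Δ0−h0·(2M0+M1)/6=24/7
seg 1: a=0, c=M1/2=12/7, d=(M2−M1)/(6·1)=-20/7, b=Δ1−h1·(2M1+M2)/6=36/7
seg 2: a=4, c=M2/2=-48/7, d=(M3−M2)/(6·1)=20/7, b=Δ2−h2·(2M2+M3)/6=0
seg 3: a=0, c=M3/2=12/7, d=(M4−M3)/(6·1)=-4/7, b=Δ3−h3·(2M3+M4)/6=-36/7
t_q=3/2 → seg 1, τ=1/2; S=0+36/7·τ+12/7·τ²+-20/7·τ³=37/14

  seg 0: a=-4 b=24/7 c=0 d=4/7
  seg 1: a=0 b=36/7 c=12/7 d=-20/7
  seg 2: a=4 b=0 c=-48/7 d=20/7
  seg 3: a=0 b=-36/7 c=12/7 d=-4/7
S(3/2) = 37/14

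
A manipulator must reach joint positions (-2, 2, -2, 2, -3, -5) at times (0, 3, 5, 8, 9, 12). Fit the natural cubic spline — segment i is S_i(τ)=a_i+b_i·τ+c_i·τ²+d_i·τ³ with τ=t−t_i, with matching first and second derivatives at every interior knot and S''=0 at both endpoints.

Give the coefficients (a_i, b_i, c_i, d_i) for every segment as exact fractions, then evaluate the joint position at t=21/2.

  seg 0: a=-2 b=2489/888 c=0 d=-145/888
  seg 1: a=2 b=-713/444 c=-435/296 d=565/888
  seg 2: a=-2 b=67/444 c=695/296 d=-1735/2664
  seg 3: a=2 b=-2971/888 c=-130/37 d=1651/888
  seg 4: a=-3 b=-2129/444 c=611/296 d=-611/2664
S(21/2) = -14971/2368

Δ: Δ0=4/3, Δ1=-2, Δ2=4/3, Δ3=-5, Δ4=-2/3
row 1: diag=10, rhs=-20; c'=1/5, d'=-2
row 2: denom=10−2·1/5=48/5; d'=(20−2·-2)/(48/5)=5/2
row 3: denom=8−3·5/16=113/16; d'=(-38−3·5/2)/(113/16)=-728/113
row 4: denom=8−1·16/113=888/113; d'=(26−1·-728/113)/(888/113)=611/148
back: M4=611/148
back: M3=-728/113−16/113·611/148=-260/37
back: M2=5/2−5/16·-260/37=695/148
back: M1=-2−1/5·695/148=-435/148
M: M0=0, M1=-435/148, M2=695/148, M3=-260/37, M4=611/148, M5=0
seg 0: a=-2, c=M0/2=0, d=(M1−M0)/(6·3)=-145/888, b=Δ0−h0·(2M0+M1)/6=2489/888
seg 1: a=2, c=M1/2=-435/296, d=(M2−M1)/(6·2)=565/888, b=Δ1−h1·(2M1+M2)/6=-713/444
seg 2: a=-2, c=M2/2=695/296, d=(M3−M2)/(6·3)=-1735/2664, b=Δ2−h2·(2M2+M3)/6=67/444
seg 3: a=2, c=M3/2=-130/37, d=(M4−M3)/(6·1)=1651/888, b=Δ3−h3·(2M3+M4)/6=-2971/888
seg 4: a=-3, c=M4/2=611/296, d=(M5−M4)/(6·3)=-611/2664, b=Δ4−h4·(2M4+M5)/6=-2129/444
t_q=21/2 → seg 4, τ=3/2; S=-3+-2129/444·τ+611/296·τ²+-611/2664·τ³=-14971/2368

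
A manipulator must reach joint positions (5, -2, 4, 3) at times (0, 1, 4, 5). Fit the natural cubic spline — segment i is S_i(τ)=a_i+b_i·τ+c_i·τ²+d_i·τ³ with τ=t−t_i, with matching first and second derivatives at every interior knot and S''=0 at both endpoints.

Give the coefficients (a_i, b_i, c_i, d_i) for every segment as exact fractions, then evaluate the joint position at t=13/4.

  seg 0: a=5 b=-466/55 c=0 d=81/55
  seg 1: a=-2 b=-223/55 c=243/55 d=-4/5
  seg 2: a=4 b=47/55 c=-153/55 d=51/55
S(13/4) = 469/220

Δ: Δ0=-7, Δ1=2, Δ2=-1
row 1: diag=8, rhs=54; c'=3/8, d'=27/4
row 2: denom=8−3·3/8=55/8; d'=(-18−3·27/4)/(55/8)=-306/55
back: M2=-306/55
back: M1=27/4−3/8·-306/55=486/55
M: M0=0, M1=486/55, M2=-306/55, M3=0
seg 0: a=5, c=M0/2=0, d=(M1−M0)/(6·1)=81/55, b=Δ0−h0·(2M0+M1)/6=-466/55
seg 1: a=-2, c=M1/2=243/55, d=(M2−M1)/(6·3)=-4/5, b=Δ1−h1·(2M1+M2)/6=-223/55
seg 2: a=4, c=M2/2=-153/55, d=(M3−M2)/(6·1)=51/55, b=Δ2−h2·(2M2+M3)/6=47/55
t_q=13/4 → seg 1, τ=9/4; S=-2+-223/55·τ+243/55·τ²+-4/5·τ³=469/220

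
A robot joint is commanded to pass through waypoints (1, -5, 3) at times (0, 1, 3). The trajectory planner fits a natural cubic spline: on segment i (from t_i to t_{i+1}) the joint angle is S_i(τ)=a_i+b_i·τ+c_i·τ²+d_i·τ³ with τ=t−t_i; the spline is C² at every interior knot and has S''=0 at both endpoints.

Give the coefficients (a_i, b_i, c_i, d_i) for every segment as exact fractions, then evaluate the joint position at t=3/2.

  seg 0: a=1 b=-23/3 c=0 d=5/3
  seg 1: a=-5 b=-8/3 c=5 d=-5/6
S(3/2) = -83/16

Δ: Δ0=-6, Δ1=4
row 1: diag=6, rhs=60; c'=1/3, d'=10
back: M1=10
M: M0=0, M1=10, M2=0
seg 0: a=1, c=M0/2=0, d=(M1−M0)/(6·1)=5/3, b=Δ0−h0·(2M0+M1)/6=-23/3
seg 1: a=-5, c=M1/2=5, d=(M2−M1)/(6·2)=-5/6, b=Δ1−h1·(2M1+M2)/6=-8/3
t_q=3/2 → seg 1, τ=1/2; S=-5+-8/3·τ+5·τ²+-5/6·τ³=-83/16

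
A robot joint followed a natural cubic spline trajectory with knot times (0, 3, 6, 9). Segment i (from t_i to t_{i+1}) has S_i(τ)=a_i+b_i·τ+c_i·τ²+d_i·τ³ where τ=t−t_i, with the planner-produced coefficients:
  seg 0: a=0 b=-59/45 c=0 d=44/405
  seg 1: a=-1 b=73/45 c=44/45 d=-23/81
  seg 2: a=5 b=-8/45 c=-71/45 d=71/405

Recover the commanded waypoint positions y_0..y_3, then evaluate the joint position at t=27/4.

y_0=0 y_1=-1 y_2=5 y_3=-5
S(27/4) = 1297/320

y_0 = S_0(0) = a_0 = 0
y_1 = S_1(0) = a_1 = -1
y_2 = S_2(0) = a_2 = 5
y_3 = S_2(3) = -5
t_q=27/4 is in segment 2 (τ=3/4); S_2(τ)=1297/320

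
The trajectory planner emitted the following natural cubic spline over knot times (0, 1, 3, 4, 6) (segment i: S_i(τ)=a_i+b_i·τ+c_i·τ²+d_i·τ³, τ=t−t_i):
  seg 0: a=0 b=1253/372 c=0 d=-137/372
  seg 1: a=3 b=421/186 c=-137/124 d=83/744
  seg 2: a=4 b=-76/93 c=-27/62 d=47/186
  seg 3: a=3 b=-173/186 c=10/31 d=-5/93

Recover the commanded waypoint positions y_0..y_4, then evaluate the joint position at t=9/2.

y_0 = S_0(0) = a_0 = 0
y_1 = S_1(0) = a_1 = 3
y_2 = S_2(0) = a_2 = 4
y_3 = S_3(0) = a_3 = 3
y_4 = S_3(2) = 2
t_q=9/2 is in segment 3 (τ=1/2); S_3(τ)=647/248

y_0=0 y_1=3 y_2=4 y_3=3 y_4=2
S(9/2) = 647/248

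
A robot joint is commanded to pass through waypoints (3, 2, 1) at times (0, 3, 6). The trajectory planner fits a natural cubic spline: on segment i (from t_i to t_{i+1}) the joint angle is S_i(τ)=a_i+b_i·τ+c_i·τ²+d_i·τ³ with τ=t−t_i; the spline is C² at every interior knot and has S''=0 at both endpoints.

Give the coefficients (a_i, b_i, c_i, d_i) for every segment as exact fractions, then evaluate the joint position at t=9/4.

Δ: Δ0=-1/3, Δ1=-1/3
row 1: diag=12, rhs=0; c'=1/4, d'=0
back: M1=0
M: M0=0, M1=0, M2=0
seg 0: a=3, c=M0/2=0, d=(M1−M0)/(6·3)=0, b=Δ0−h0·(2M0+M1)/6=-1/3
seg 1: a=2, c=M1/2=0, d=(M2−M1)/(6·3)=0, b=Δ1−h1·(2M1+M2)/6=-1/3
t_q=9/4 → seg 0, τ=9/4; S=3+-1/3·τ+0·τ²+0·τ³=9/4

  seg 0: a=3 b=-1/3 c=0 d=0
  seg 1: a=2 b=-1/3 c=0 d=0
S(9/4) = 9/4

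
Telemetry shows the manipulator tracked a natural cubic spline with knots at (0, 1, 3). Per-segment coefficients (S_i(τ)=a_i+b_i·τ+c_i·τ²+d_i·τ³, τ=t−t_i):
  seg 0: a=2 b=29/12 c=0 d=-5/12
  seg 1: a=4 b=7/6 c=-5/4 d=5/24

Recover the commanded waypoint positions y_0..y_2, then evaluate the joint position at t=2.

y_0 = S_0(0) = a_0 = 2
y_1 = S_1(0) = a_1 = 4
y_2 = S_1(2) = 3
t_q=2 is in segment 1 (τ=1); S_1(τ)=33/8

y_0=2 y_1=4 y_2=3
S(2) = 33/8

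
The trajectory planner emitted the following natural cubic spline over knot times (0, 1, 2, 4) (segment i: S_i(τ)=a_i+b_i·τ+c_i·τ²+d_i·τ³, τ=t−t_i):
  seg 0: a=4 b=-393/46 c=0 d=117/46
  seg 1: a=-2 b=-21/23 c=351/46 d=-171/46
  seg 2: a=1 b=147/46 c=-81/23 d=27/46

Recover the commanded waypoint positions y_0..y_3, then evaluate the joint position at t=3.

y_0=4 y_1=-2 y_2=1 y_3=-2
S(3) = 29/23

y_0 = S_0(0) = a_0 = 4
y_1 = S_1(0) = a_1 = -2
y_2 = S_2(0) = a_2 = 1
y_3 = S_2(2) = -2
t_q=3 is in segment 2 (τ=1); S_2(τ)=29/23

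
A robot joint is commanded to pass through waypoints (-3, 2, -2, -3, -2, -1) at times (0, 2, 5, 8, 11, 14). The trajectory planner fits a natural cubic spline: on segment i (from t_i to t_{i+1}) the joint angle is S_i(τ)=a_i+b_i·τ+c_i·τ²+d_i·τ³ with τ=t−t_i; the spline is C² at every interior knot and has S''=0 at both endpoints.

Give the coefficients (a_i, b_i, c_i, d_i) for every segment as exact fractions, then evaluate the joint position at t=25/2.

  seg 0: a=-3 b=3483/1030 c=0 d=-227/1030
  seg 1: a=2 b=759/1030 c=-681/515 d=5861/27810
  seg 2: a=-2 b=-776/515 c=355/618 d=-1699/27810
  seg 3: a=-3 b=299/1030 c=38/1545 d=-19/5562
  seg 4: a=-2 b=178/515 c=-19/3090 d=19/27810
S(25/2) = -12303/8240

Δ: Δ0=5/2, Δ1=-4/3, Δ2=-1/3, Δ3=1/3, Δ4=1/3
row 1: diag=10, rhs=-23; c'=3/10, d'=-23/10
row 2: denom=12−3·3/10=111/10; d'=(6−3·-23/10)/(111/10)=43/37
row 3: denom=12−3·10/37=414/37; d'=(4−3·43/37)/(414/37)=19/414
row 4: denom=12−3·37/138=515/46; d'=(0−3·19/414)/(515/46)=-19/1545
back: M4=-19/1545
back: M3=19/414−37/138·-19/1545=76/1545
back: M2=43/37−10/37·76/1545=355/309
back: M1=-23/10−3/10·355/309=-1362/515
M: M0=0, M1=-1362/515, M2=355/309, M3=76/1545, M4=-19/1545, M5=0
seg 0: a=-3, c=M0/2=0, d=(M1−M0)/(6·2)=-227/1030, b=Δ0−h0·(2M0+M1)/6=3483/1030
seg 1: a=2, c=M1/2=-681/515, d=(M2−M1)/(6·3)=5861/27810, b=Δ1−h1·(2M1+M2)/6=759/1030
seg 2: a=-2, c=M2/2=355/618, d=(M3−M2)/(6·3)=-1699/27810, b=Δ2−h2·(2M2+M3)/6=-776/515
seg 3: a=-3, c=M3/2=38/1545, d=(M4−M3)/(6·3)=-19/5562, b=Δ3−h3·(2M3+M4)/6=299/1030
seg 4: a=-2, c=M4/2=-19/3090, d=(M5−M4)/(6·3)=19/27810, b=Δ4−h4·(2M4+M5)/6=178/515
t_q=25/2 → seg 4, τ=3/2; S=-2+178/515·τ+-19/3090·τ²+19/27810·τ³=-12303/8240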